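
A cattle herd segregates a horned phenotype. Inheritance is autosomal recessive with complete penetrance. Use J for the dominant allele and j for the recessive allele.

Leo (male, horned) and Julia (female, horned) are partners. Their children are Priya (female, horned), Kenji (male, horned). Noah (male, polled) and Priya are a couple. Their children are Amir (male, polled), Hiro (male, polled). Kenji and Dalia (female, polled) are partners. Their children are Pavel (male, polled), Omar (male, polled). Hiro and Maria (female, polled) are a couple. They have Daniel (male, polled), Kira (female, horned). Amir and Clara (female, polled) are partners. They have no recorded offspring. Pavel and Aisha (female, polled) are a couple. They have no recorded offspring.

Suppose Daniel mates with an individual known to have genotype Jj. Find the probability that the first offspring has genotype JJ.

Hiro is polled so carries J and received j from Priya (jj), so Hiro is Jj.
Maria is polled so carries J and passed j to Kira (jj), so Maria is Jj.
Daniel is a polled offspring of Hiro (Jj) × Maria (Jj), whose cross gives 1/4 JJ : 1/2 Jj : 1/4 jj; conditioning on being polled, Daniel is JJ with probability 1/3, Jj with probability 2/3.
Summing over parental genotype combinations, P(offspring has genotype JJ) = 1/3·1/2 + 2/3·1/4 = 1/3.

1/3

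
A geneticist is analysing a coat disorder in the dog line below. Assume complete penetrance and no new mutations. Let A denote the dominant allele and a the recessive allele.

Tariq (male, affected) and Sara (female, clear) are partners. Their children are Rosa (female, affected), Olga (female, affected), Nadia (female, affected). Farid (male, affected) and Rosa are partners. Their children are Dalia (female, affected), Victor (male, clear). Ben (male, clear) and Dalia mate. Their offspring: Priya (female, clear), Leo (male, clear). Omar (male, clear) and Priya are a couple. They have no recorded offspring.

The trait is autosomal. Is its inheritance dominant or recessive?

Farid and Rosa are both affected yet have a clear child Victor. Under a recessive model two affected parents are homozygous and every child would be affected, so the trait cannot be recessive.

dominant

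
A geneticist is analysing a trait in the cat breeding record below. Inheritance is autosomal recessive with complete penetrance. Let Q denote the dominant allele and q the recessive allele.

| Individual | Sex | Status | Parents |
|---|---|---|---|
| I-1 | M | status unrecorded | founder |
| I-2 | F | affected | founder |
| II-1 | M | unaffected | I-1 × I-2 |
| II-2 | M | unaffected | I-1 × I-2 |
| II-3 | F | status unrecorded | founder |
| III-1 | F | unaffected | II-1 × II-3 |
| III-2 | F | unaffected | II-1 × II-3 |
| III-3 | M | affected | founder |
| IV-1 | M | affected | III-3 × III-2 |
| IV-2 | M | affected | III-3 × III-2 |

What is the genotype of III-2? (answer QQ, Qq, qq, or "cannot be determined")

Qq

From phenotype alone, III-2 is QQ or Qq.
III-2 is unaffected so carries Q and passed q to IV-1 (qq), so III-2 is Qq.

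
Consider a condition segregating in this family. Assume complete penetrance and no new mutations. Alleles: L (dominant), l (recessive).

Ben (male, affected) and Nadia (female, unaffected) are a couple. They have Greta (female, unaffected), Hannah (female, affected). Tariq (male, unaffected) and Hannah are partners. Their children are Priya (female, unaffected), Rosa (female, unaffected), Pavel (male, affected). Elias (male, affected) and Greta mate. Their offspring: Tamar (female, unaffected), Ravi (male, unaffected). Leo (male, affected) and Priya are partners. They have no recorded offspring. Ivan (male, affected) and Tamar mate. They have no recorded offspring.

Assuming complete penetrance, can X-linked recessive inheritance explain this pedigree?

A consistent assignment under X-linked recessive exists: Ben X^l Y, Nadia X^L X^l, Greta X^L X^l, Hannah X^l X^l, Tariq X^L Y, Elias X^l Y, Priya X^L X^l, Rosa X^L X^l, Pavel X^l Y, Leo X^l Y, Tamar X^L X^l, Ravi X^L Y, Ivan X^l Y.
In this assignment every recorded phenotype matches its genotype and every non-founder's genotype is obtainable from its parents' genotypes, so the pedigree is consistent.

Yes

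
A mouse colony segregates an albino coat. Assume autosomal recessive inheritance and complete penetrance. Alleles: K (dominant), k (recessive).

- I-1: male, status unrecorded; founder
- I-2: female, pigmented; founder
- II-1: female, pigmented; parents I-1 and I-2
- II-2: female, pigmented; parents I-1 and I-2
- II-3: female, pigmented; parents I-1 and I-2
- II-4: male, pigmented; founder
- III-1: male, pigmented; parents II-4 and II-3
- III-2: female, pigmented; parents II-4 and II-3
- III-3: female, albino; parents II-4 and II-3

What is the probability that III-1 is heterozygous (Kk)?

2/3

II-4 is pigmented so carries K and passed k to III-3 (kk), so II-4 is Kk.
II-3 is pigmented so carries K and passed k to III-3 (kk), so II-3 is Kk.
Their cross gives offspring ratios 1/4 KK : 1/2 Kk : 1/4 kk. Conditioning on III-1 being pigmented, P(Kk) = 1/2 / 3/4 = 2/3.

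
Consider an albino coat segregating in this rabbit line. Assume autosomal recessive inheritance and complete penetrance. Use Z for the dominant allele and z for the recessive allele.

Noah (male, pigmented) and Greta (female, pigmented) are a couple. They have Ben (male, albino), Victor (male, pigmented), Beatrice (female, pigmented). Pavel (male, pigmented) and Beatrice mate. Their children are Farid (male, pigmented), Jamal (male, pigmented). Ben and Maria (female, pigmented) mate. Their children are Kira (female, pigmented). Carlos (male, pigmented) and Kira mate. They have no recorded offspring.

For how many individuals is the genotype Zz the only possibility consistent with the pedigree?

3

Obligate heterozygotes: Noah is pigmented so carries Z and passed z to Ben (zz), so Noah is Zz; Greta is pigmented so carries Z and passed z to Ben (zz), so Greta is Zz; Kira is pigmented so carries Z and received z from Ben (zz), so Kira is Zz.
Every other individual is either homozygous by phenotype or has at least one consistent homozygous assignment, so the count is 3.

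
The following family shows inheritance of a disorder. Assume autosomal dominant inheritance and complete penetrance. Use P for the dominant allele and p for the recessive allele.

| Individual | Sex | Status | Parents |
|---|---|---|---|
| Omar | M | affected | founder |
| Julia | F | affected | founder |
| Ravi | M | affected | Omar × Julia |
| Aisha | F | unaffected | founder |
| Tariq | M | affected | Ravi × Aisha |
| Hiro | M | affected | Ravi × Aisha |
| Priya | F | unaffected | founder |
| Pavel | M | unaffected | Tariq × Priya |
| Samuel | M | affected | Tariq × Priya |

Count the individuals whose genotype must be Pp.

Obligate heterozygotes: Tariq is affected so carries P and received p from Aisha (pp), so Tariq is Pp; Hiro is affected so carries P and received p from Aisha (pp), so Hiro is Pp; Samuel is affected so carries P and received p from Priya (pp), so Samuel is Pp.
Every other individual is either homozygous by phenotype or has at least one consistent homozygous assignment, so the count is 3.

3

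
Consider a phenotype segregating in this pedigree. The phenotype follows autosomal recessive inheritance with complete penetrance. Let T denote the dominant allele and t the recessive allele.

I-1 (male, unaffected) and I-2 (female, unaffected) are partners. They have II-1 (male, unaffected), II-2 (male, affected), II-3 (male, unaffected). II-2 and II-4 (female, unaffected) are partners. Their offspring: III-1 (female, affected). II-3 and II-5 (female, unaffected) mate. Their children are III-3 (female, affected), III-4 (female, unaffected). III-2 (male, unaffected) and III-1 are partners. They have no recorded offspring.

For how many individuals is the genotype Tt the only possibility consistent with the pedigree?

Obligate heterozygotes: I-1 is unaffected so carries T and passed t to II-2 (tt), so I-1 is Tt; I-2 is unaffected so carries T and passed t to II-2 (tt), so I-2 is Tt; II-3 is unaffected so carries T and passed t to III-3 (tt), so II-3 is Tt; II-4 is unaffected so carries T and passed t to III-1 (tt), so II-4 is Tt; II-5 is unaffected so carries T and passed t to III-3 (tt), so II-5 is Tt.
Every other individual is either homozygous by phenotype or has at least one consistent homozygous assignment, so the count is 5.

5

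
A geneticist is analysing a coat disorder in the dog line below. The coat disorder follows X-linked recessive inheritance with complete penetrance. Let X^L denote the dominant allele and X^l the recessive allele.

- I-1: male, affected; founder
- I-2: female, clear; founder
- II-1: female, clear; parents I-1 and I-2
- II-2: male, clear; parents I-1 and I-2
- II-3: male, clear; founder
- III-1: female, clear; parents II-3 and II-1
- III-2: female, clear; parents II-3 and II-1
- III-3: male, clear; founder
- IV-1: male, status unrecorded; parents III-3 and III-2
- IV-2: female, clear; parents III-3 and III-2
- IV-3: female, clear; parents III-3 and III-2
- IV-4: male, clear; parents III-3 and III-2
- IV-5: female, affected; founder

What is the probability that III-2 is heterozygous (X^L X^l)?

1/3

II-3 is clear, so II-3 is X^L Y.
II-1 is clear so carries L and received l from I-1 (X^l Y), so II-1 is X^L X^l.
Their cross gives offspring ratios 1/2 X^L X^L : 1/2 X^L X^l. Conditioning on III-2 being clear, P(X^L X^l) = 1/2 / 1 = 1/2 before taking III-2's own offspring into account.
III-3 is clear, so III-3 is X^L Y.
Now use III-2's offspring. Probability of each recorded status — clear son IV-4: 1/2 if III-2 is X^L X^l, 1 if X^L X^L. (IV-1, IV-2, IV-3: equally likely either way, so uninformative.)
Bayes: P(X^L X^l) = 1/2·1/2 / (1/2·1/2 + 1/2·1) = 1/3.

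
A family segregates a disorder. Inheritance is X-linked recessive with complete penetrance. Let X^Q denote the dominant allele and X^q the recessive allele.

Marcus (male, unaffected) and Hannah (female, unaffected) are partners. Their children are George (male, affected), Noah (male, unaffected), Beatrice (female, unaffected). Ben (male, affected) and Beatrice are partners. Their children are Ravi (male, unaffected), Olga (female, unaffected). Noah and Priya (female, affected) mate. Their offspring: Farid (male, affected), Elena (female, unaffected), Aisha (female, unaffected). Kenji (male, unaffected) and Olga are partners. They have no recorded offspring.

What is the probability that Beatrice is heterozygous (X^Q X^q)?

Marcus is unaffected, so Marcus is X^Q Y.
Hannah is unaffected so carries Q and passed q to George (X^q Y), so Hannah is X^Q X^q.
Their cross gives offspring ratios 1/2 X^Q X^Q : 1/2 X^Q X^q. Conditioning on Beatrice being unaffected, P(X^Q X^q) = 1/2 / 1 = 1/2 before taking Beatrice's own offspring into account.
Ben is affected, so Ben is X^q Y.
Now use Beatrice's offspring. Probability of each recorded status — unaffected son Ravi: 1/2 if Beatrice is X^Q X^q, 1 if X^Q X^Q; unaffected daughter Olga: 1/2 if Beatrice is X^Q X^q, 1 if X^Q X^Q.
Bayes: P(X^Q X^q) = 1/2·1/4 / (1/2·1/4 + 1/2·1) = 1/5.

1/5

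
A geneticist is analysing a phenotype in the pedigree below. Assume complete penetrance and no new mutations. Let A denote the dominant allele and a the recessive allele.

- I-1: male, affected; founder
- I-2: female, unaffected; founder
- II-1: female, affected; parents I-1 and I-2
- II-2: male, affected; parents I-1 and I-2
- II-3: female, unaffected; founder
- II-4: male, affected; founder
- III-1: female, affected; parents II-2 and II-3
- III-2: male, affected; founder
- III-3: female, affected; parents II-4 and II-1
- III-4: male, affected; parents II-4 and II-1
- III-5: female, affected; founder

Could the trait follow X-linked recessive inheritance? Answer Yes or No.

A consistent assignment under X-linked recessive exists: I-1 X^a Y, I-2 X^A X^a, II-1 X^a X^a, II-2 X^a Y, II-3 X^A X^a, II-4 X^a Y, III-1 X^a X^a, III-2 X^a Y, III-3 X^a X^a, III-4 X^a Y, III-5 X^a X^a.
In this assignment every recorded phenotype matches its genotype and every non-founder's genotype is obtainable from its parents' genotypes, so the pedigree is consistent.

Yes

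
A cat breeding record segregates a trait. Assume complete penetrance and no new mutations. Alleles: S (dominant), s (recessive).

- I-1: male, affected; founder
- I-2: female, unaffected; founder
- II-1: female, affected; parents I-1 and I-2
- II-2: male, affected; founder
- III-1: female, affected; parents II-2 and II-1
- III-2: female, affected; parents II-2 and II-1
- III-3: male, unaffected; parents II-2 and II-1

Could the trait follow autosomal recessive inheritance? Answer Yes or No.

Under autosomal recessive, III-3 (unaffected, male) cannot arise from II-2 (affected) × II-1 (affected).

No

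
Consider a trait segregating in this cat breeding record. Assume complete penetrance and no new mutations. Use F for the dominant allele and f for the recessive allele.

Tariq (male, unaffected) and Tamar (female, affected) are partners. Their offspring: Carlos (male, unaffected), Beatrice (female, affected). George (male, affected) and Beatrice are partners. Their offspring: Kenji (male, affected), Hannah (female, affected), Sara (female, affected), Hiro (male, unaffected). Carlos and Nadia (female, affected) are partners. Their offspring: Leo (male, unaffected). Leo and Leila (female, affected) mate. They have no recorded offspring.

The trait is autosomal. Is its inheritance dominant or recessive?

dominant

George and Beatrice are both affected yet have an unaffected child Hiro. Under a recessive model two affected parents are homozygous and every child would be affected, so the trait cannot be recessive.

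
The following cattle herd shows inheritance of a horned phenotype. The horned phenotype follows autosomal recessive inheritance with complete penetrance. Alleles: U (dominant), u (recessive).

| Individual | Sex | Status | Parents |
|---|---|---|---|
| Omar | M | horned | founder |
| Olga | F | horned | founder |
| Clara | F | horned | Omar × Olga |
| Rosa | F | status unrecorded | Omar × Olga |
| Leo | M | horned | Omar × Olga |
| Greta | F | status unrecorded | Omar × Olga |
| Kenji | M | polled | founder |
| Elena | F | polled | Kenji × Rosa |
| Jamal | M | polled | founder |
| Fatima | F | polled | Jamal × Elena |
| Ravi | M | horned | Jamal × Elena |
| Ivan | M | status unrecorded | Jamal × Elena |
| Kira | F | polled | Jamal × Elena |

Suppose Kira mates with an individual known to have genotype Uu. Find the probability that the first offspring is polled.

5/6

Jamal is polled so carries U and passed u to Ravi (uu), so Jamal is Uu.
Elena is polled so carries U and received u from Rosa (uu), so Elena is Uu.
Kira is a polled offspring of Jamal (Uu) × Elena (Uu), whose cross gives 1/4 UU : 1/2 Uu : 1/4 uu; conditioning on being polled, Kira is UU with probability 1/3, Uu with probability 2/3.
Summing over parental genotype combinations, P(offspring is polled) = 1/3·1 + 2/3·3/4 = 5/6.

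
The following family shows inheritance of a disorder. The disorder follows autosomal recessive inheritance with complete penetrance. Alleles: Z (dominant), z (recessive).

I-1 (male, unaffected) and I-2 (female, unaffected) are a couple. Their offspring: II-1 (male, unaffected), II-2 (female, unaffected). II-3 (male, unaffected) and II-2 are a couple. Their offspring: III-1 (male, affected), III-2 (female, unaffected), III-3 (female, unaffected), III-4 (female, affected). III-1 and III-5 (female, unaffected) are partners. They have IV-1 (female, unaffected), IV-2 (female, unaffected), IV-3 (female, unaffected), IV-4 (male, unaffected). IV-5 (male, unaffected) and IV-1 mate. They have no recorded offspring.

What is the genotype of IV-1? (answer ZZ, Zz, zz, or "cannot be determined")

From phenotype alone, IV-1 is ZZ or Zz.
IV-1 is unaffected so carries Z and received z from III-1 (zz), so IV-1 is Zz.

Zz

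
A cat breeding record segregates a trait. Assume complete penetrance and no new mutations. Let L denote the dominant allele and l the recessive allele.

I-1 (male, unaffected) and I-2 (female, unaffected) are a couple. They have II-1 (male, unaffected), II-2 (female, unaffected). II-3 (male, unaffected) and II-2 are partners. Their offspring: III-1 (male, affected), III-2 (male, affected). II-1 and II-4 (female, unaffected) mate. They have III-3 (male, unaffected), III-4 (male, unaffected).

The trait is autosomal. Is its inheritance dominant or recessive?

recessive

II-3 and II-2 are both unaffected yet have an affected child III-1. Under dominance, an affected child requires at least one affected parent, so the trait cannot be dominant.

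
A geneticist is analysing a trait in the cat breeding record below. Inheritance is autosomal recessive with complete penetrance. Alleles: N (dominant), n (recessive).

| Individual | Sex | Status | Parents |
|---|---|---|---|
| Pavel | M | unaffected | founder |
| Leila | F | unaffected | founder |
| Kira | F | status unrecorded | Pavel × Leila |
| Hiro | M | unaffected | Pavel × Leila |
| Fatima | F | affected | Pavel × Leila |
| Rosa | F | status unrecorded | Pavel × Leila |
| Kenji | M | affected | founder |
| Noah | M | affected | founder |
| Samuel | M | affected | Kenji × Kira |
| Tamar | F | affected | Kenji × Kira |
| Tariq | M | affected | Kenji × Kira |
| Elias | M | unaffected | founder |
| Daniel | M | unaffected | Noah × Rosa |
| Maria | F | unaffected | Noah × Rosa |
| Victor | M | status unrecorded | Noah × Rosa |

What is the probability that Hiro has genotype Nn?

2/3

Pavel is unaffected so carries N and passed n to Fatima (nn), so Pavel is Nn.
Leila is unaffected so carries N and passed n to Fatima (nn), so Leila is Nn.
Their cross gives offspring ratios 1/4 NN : 1/2 Nn : 1/4 nn. Conditioning on Hiro being unaffected, P(Nn) = 1/2 / 3/4 = 2/3.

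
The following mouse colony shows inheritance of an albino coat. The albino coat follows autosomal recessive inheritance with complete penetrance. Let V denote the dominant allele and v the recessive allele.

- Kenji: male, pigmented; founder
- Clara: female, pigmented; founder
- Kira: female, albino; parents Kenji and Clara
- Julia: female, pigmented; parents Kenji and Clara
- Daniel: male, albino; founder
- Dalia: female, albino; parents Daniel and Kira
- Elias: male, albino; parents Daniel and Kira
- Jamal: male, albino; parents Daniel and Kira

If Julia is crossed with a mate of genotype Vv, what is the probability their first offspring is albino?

Kenji is pigmented so carries V and passed v to Kira (vv), so Kenji is Vv.
Clara is pigmented so carries V and passed v to Kira (vv), so Clara is Vv.
Julia is a pigmented offspring of Kenji (Vv) × Clara (Vv), whose cross gives 1/4 VV : 1/2 Vv : 1/4 vv; conditioning on being pigmented, Julia is VV with probability 1/3, Vv with probability 2/3.
Summing over parental genotype combinations, P(offspring is albino) = 2/3·1/4 = 1/6.

1/6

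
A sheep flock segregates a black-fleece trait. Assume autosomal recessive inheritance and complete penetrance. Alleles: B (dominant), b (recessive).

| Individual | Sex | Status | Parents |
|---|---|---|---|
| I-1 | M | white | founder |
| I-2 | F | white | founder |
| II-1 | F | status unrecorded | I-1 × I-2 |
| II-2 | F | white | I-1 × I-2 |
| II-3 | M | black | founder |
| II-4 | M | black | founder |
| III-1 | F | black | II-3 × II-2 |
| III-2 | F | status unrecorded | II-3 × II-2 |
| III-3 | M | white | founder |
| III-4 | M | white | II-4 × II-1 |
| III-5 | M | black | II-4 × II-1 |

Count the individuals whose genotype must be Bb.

Obligate heterozygotes: II-1 passed B to III-4 (Bb, whose b came from II-4) and passed b to III-5 (bb), so II-1 is Bb; II-2 is white so carries B and passed b to III-1 (bb), so II-2 is Bb; III-4 is white so carries B and received b from II-4 (bb), so III-4 is Bb.
Every other individual is either homozygous by phenotype or has at least one consistent homozygous assignment, so the count is 3.

3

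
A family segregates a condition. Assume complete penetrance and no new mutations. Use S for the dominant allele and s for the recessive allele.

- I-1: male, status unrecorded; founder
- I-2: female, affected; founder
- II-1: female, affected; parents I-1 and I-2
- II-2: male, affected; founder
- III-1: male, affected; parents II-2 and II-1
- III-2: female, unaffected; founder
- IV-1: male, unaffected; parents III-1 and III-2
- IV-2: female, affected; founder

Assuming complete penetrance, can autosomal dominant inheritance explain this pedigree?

A consistent assignment under autosomal dominant exists: I-1 SS, I-2 SS, II-1 SS, II-2 Ss, III-1 Ss, III-2 ss, IV-1 ss, IV-2 SS.
In this assignment every recorded phenotype matches its genotype and every non-founder's genotype is obtainable from its parents' genotypes, so the pedigree is consistent.

Yes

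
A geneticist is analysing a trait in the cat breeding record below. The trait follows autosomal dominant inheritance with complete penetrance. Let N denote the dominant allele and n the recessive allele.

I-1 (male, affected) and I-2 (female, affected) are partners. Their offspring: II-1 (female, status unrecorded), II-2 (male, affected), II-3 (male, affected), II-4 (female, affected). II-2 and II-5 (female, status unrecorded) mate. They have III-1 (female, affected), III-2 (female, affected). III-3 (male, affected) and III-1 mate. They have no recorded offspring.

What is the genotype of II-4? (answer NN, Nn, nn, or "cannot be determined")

II-4's phenotype allows NN or Nn, and no parent or child forces a single allele at both positions; consistent genotype assignments exist with II-4 as NN or Nn.

cannot be determined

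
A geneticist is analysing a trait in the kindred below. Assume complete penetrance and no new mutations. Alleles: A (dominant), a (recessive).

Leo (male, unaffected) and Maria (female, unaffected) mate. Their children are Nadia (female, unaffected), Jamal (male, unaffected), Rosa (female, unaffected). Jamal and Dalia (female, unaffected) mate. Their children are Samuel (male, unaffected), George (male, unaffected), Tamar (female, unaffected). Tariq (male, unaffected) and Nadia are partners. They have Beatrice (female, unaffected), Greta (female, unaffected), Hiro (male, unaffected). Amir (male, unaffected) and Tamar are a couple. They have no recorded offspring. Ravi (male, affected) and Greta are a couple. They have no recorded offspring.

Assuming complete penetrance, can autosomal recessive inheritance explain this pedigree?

Yes

A consistent assignment under autosomal recessive exists: Leo AA, Maria AA, Nadia AA, Jamal AA, Rosa AA, Dalia AA, Tariq AA, Samuel AA, George AA, Tamar AA, Amir AA, Beatrice AA, Greta AA, Hiro AA, Ravi aa.
In this assignment every recorded phenotype matches its genotype and every non-founder's genotype is obtainable from its parents' genotypes, so the pedigree is consistent.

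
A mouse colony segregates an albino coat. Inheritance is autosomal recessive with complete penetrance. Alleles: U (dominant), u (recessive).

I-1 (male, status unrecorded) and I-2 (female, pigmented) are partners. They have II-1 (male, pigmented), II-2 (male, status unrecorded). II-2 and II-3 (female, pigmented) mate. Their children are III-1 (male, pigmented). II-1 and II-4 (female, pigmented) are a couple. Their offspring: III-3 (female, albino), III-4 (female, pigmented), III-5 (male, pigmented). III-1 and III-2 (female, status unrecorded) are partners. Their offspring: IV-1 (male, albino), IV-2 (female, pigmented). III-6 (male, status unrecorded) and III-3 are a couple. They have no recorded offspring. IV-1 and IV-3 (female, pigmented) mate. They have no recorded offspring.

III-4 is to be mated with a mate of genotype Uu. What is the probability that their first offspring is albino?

1/6

II-1 is pigmented so carries U and passed u to III-3 (uu), so II-1 is Uu.
II-4 is pigmented so carries U and passed u to III-3 (uu), so II-4 is Uu.
III-4 is a pigmented offspring of II-1 (Uu) × II-4 (Uu), whose cross gives 1/4 UU : 1/2 Uu : 1/4 uu; conditioning on being pigmented, III-4 is UU with probability 1/3, Uu with probability 2/3.
Summing over parental genotype combinations, P(offspring is albino) = 2/3·1/4 = 1/6.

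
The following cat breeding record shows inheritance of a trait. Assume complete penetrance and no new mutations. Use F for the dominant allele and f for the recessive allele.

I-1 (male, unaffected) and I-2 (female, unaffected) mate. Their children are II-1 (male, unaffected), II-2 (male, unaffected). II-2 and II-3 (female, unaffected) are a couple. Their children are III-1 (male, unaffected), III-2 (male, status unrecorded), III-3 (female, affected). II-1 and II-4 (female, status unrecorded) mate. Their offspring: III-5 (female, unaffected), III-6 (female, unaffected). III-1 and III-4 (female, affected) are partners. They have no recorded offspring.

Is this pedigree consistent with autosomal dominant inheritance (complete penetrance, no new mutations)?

No

Under autosomal dominant, III-3 (affected, female) cannot arise from II-2 (unaffected) × II-3 (unaffected).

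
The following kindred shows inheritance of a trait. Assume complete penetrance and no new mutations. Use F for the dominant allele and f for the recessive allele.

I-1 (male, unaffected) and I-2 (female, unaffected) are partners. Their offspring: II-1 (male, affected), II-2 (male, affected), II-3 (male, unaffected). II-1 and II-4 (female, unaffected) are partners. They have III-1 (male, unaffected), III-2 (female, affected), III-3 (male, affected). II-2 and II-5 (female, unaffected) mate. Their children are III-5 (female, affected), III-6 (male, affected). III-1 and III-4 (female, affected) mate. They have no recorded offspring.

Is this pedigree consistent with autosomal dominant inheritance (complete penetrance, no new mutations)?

Under autosomal dominant, II-1 (affected, male) cannot arise from I-1 (unaffected) × I-2 (unaffected).

No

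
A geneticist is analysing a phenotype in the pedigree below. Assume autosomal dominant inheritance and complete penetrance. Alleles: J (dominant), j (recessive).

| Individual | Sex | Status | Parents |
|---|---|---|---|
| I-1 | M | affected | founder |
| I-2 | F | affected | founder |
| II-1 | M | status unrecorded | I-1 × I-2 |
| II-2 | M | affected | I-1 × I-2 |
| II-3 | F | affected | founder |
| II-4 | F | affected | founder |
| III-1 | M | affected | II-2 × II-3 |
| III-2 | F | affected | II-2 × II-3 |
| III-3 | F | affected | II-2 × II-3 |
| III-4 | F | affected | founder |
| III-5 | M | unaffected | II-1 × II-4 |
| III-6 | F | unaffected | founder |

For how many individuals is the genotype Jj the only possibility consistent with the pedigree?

Obligate heterozygotes: II-4 is affected so carries J and passed j to III-5 (jj), so II-4 is Jj.
Every other individual is either homozygous by phenotype or has at least one consistent homozygous assignment, so the count is 1.

1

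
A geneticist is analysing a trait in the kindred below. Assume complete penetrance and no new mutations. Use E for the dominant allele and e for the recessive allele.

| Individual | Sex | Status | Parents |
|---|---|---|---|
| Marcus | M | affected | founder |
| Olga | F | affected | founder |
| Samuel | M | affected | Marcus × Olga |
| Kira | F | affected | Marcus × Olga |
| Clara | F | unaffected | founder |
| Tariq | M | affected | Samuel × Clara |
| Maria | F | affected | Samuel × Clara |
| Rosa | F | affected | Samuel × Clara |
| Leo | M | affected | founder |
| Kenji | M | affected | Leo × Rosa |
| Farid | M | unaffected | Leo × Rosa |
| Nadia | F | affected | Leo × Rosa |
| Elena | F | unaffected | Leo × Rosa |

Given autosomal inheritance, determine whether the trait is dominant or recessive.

dominant

Leo and Rosa are both affected yet have an unaffected child Farid. Under a recessive model two affected parents are homozygous and every child would be affected, so the trait cannot be recessive.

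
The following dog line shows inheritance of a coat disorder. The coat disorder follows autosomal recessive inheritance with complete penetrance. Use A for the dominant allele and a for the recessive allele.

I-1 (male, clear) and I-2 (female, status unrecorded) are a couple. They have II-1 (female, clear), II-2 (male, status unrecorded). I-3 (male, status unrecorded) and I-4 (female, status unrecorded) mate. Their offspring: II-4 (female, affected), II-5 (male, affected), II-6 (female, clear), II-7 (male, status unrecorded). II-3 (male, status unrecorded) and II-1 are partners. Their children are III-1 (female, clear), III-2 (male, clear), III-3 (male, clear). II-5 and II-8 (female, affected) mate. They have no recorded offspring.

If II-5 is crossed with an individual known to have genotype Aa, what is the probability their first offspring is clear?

II-5 is affected, so II-5 is aa.
The cross gives 1/2 Aa : 1/2 aa, so P(offspring is clear) = 1/2.

1/2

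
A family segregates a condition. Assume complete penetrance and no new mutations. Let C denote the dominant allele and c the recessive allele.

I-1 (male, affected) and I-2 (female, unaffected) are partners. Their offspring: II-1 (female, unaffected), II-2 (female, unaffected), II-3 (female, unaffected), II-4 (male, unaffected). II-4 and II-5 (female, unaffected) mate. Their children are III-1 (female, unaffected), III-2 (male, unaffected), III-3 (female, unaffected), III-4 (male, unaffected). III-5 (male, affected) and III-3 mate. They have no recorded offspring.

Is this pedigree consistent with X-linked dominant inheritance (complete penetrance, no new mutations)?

No

Under X-linked dominant, II-1 (unaffected, female) cannot arise from I-1 (affected) × I-2 (unaffected).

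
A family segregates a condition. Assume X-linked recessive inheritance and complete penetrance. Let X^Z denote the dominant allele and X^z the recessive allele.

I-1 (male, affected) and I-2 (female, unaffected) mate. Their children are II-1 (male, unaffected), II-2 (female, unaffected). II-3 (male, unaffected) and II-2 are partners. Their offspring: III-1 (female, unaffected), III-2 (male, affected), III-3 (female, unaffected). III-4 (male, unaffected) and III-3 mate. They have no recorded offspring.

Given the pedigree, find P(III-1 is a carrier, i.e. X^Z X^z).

1/2

II-3 is unaffected, so II-3 is X^Z Y.
II-2 is unaffected so carries Z and received z from I-1 (X^z Y), so II-2 is X^Z X^z.
Their cross gives offspring ratios 1/2 X^Z X^Z : 1/2 X^Z X^z. Conditioning on III-1 being unaffected, P(X^Z X^z) = 1/2 / 1 = 1/2.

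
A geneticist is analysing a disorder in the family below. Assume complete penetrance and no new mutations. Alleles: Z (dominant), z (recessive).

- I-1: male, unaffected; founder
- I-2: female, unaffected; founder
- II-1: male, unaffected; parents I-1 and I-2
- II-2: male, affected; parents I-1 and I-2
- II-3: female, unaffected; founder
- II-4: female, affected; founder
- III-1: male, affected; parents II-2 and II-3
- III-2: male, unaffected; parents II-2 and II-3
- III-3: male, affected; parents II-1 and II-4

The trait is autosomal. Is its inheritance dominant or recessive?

recessive

I-1 and I-2 are both unaffected yet have an affected child II-2. Under dominance, an affected child requires at least one affected parent, so the trait cannot be dominant.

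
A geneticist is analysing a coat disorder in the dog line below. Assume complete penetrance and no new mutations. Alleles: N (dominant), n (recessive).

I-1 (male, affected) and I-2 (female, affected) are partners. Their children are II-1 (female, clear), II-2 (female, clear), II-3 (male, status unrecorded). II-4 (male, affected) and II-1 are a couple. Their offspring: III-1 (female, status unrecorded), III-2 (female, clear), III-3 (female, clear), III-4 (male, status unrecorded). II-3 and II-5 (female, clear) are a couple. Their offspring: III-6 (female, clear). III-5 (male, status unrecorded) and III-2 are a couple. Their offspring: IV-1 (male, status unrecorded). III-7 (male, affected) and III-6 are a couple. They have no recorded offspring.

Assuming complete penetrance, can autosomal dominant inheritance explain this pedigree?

Yes

A consistent assignment under autosomal dominant exists: I-1 Nn, I-2 Nn, II-1 nn, II-2 nn, II-3 Nn, II-4 Nn, II-5 nn, III-1 Nn, III-2 nn, III-3 nn, III-4 Nn, III-5 NN, III-6 nn, III-7 NN, IV-1 Nn.
In this assignment every recorded phenotype matches its genotype and every non-founder's genotype is obtainable from its parents' genotypes, so the pedigree is consistent.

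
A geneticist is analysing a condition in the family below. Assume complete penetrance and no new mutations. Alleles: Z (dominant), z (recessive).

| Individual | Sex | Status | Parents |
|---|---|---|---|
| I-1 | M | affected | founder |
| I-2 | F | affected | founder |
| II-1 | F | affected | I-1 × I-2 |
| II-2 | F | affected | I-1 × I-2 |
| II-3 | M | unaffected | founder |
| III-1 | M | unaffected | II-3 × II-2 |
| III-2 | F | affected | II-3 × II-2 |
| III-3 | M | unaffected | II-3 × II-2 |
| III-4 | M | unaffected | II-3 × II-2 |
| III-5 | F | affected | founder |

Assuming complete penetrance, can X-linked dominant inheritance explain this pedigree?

A consistent assignment under X-linked dominant exists: I-1 X^Z Y, I-2 X^Z X^z, II-1 X^Z X^Z, II-2 X^Z X^z, II-3 X^z Y, III-1 X^z Y, III-2 X^Z X^z, III-3 X^z Y, III-4 X^z Y, III-5 X^Z X^Z.
In this assignment every recorded phenotype matches its genotype and every non-founder's genotype is obtainable from its parents' genotypes, so the pedigree is consistent.

Yes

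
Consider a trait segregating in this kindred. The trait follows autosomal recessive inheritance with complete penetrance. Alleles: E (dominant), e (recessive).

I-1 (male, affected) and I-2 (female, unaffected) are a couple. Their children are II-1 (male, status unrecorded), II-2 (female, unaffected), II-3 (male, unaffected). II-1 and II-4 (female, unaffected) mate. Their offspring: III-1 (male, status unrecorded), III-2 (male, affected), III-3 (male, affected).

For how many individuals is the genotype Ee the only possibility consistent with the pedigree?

Obligate heterozygotes: II-2 is unaffected so carries E and received e from I-1 (ee), so II-2 is Ee; II-3 is unaffected so carries E and received e from I-1 (ee), so II-3 is Ee; II-4 is unaffected so carries E and passed e to III-2 (ee), so II-4 is Ee.
Every other individual is either homozygous by phenotype or has at least one consistent homozygous assignment, so the count is 3.

3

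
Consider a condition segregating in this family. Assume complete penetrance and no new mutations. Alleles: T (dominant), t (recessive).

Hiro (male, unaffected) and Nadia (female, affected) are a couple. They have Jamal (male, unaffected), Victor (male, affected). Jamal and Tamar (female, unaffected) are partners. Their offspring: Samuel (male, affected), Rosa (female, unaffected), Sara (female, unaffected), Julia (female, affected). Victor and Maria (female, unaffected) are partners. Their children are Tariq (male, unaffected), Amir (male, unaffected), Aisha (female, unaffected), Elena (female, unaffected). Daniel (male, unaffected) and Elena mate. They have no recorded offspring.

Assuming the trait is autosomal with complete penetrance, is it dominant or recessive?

recessive

Jamal and Tamar are both unaffected yet have an affected child Samuel. Under dominance, an affected child requires at least one affected parent, so the trait cannot be dominant.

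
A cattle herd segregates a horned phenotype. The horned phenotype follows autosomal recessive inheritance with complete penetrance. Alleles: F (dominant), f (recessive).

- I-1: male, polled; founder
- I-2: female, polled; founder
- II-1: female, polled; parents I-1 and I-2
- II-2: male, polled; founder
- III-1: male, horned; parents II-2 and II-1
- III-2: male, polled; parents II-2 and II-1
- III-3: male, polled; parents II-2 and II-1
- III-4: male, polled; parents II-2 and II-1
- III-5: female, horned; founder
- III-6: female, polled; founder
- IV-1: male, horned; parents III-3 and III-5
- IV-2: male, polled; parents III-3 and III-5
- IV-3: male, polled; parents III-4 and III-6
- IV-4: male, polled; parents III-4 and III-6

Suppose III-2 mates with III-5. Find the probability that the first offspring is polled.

2/3

II-2 is polled so carries F and passed f to III-1 (ff), so II-2 is Ff.
II-1 is polled so carries F and passed f to III-1 (ff), so II-1 is Ff.
III-2 is a polled offspring of II-2 (Ff) × II-1 (Ff), whose cross gives 1/4 FF : 1/2 Ff : 1/4 ff; conditioning on being polled, III-2 is FF with probability 1/3, Ff with probability 2/3.
III-5 is horned, so III-5 is ff.
Summing over parental genotype combinations, P(offspring is polled) = 1/3·1 + 2/3·1/2 = 2/3.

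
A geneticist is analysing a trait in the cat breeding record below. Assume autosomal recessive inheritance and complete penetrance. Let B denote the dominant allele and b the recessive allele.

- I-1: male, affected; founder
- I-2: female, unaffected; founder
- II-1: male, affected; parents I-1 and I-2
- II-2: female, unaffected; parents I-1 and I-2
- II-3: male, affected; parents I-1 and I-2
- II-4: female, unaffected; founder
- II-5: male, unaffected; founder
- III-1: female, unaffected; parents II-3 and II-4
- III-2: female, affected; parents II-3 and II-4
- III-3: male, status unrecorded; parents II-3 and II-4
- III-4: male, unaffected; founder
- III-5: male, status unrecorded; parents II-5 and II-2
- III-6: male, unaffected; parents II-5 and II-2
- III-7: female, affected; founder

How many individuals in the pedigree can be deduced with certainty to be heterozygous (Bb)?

4

Obligate heterozygotes: I-2 is unaffected so carries B and passed b to II-1 (bb), so I-2 is Bb; II-2 is unaffected so carries B and received b from I-1 (bb), so II-2 is Bb; II-4 is unaffected so carries B and passed b to III-2 (bb), so II-4 is Bb; III-1 is unaffected so carries B and received b from II-3 (bb), so III-1 is Bb.
Every other individual is either homozygous by phenotype or has at least one consistent homozygous assignment, so the count is 4.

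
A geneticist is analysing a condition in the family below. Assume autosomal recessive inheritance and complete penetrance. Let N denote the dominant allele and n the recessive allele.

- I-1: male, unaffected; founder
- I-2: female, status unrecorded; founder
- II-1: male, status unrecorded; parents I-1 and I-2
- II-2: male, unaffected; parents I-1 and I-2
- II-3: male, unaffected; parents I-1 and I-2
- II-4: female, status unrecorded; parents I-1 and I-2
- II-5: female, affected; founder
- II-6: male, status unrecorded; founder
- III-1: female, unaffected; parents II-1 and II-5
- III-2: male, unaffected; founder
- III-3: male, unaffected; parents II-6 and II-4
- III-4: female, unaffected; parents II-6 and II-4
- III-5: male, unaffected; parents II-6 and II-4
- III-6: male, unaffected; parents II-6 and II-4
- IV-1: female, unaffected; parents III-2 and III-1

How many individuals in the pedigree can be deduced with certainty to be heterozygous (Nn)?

1

Obligate heterozygotes: III-1 is unaffected so carries N and received n from II-5 (nn), so III-1 is Nn.
Every other individual is either homozygous by phenotype or has at least one consistent homozygous assignment, so the count is 1.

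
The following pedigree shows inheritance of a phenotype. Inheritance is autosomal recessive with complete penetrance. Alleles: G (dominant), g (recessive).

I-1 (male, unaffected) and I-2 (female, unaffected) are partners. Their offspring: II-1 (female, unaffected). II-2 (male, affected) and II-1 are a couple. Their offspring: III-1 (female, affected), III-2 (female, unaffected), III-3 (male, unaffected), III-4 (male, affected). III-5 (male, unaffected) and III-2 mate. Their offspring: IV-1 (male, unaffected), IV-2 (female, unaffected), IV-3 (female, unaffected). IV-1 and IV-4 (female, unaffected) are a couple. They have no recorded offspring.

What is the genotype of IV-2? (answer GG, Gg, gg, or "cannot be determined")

IV-2's phenotype allows GG or Gg, and no parent or child forces a single allele at both positions; consistent genotype assignments exist with IV-2 as GG or Gg.

cannot be determined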